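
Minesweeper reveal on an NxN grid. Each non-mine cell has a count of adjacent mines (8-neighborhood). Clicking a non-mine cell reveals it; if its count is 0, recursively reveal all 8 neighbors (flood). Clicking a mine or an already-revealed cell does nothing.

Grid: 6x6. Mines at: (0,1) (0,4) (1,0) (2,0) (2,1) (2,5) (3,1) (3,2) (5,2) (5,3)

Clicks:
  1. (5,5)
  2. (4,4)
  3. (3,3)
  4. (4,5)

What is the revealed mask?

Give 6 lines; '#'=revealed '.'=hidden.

Click 1 (5,5) count=0: revealed 6 new [(3,4) (3,5) (4,4) (4,5) (5,4) (5,5)] -> total=6
Click 2 (4,4) count=1: revealed 0 new [(none)] -> total=6
Click 3 (3,3) count=1: revealed 1 new [(3,3)] -> total=7
Click 4 (4,5) count=0: revealed 0 new [(none)] -> total=7

Answer: ......
......
......
...###
....##
....##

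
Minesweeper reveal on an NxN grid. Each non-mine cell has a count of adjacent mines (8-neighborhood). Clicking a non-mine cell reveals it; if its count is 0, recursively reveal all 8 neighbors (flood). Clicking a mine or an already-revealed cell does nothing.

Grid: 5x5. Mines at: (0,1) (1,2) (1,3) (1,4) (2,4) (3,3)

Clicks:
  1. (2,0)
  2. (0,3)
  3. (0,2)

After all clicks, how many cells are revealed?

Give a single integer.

Answer: 13

Derivation:
Click 1 (2,0) count=0: revealed 11 new [(1,0) (1,1) (2,0) (2,1) (2,2) (3,0) (3,1) (3,2) (4,0) (4,1) (4,2)] -> total=11
Click 2 (0,3) count=3: revealed 1 new [(0,3)] -> total=12
Click 3 (0,2) count=3: revealed 1 new [(0,2)] -> total=13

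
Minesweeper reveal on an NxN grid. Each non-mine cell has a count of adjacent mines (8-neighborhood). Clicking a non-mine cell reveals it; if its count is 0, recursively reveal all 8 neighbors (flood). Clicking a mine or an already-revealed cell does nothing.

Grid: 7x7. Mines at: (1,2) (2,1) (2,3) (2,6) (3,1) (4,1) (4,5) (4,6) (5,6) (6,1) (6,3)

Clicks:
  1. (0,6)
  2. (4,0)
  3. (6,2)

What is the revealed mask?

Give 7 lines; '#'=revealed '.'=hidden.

Answer: ...####
...####
.......
.......
#......
.......
..#....

Derivation:
Click 1 (0,6) count=0: revealed 8 new [(0,3) (0,4) (0,5) (0,6) (1,3) (1,4) (1,5) (1,6)] -> total=8
Click 2 (4,0) count=2: revealed 1 new [(4,0)] -> total=9
Click 3 (6,2) count=2: revealed 1 new [(6,2)] -> total=10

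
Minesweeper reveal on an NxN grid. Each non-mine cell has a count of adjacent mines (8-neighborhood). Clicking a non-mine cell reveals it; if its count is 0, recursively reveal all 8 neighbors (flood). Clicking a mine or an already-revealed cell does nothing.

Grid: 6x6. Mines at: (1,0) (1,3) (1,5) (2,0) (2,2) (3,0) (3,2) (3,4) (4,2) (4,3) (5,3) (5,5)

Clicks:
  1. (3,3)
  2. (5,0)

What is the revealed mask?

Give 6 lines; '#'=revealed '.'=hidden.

Answer: ......
......
......
...#..
##....
##....

Derivation:
Click 1 (3,3) count=5: revealed 1 new [(3,3)] -> total=1
Click 2 (5,0) count=0: revealed 4 new [(4,0) (4,1) (5,0) (5,1)] -> total=5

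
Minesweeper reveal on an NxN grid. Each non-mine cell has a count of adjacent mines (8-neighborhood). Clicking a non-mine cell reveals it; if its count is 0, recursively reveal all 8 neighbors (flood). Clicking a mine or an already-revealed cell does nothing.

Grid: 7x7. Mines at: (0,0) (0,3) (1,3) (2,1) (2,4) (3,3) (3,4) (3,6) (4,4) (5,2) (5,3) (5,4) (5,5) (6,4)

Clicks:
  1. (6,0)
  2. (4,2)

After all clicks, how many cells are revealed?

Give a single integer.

Answer: 9

Derivation:
Click 1 (6,0) count=0: revealed 8 new [(3,0) (3,1) (4,0) (4,1) (5,0) (5,1) (6,0) (6,1)] -> total=8
Click 2 (4,2) count=3: revealed 1 new [(4,2)] -> total=9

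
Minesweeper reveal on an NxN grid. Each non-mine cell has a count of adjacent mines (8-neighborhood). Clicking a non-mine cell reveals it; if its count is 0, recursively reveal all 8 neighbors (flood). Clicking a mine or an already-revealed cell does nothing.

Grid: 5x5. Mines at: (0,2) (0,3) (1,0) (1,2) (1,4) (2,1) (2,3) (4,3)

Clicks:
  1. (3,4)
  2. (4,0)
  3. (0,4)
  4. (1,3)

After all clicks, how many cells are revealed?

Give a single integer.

Answer: 9

Derivation:
Click 1 (3,4) count=2: revealed 1 new [(3,4)] -> total=1
Click 2 (4,0) count=0: revealed 6 new [(3,0) (3,1) (3,2) (4,0) (4,1) (4,2)] -> total=7
Click 3 (0,4) count=2: revealed 1 new [(0,4)] -> total=8
Click 4 (1,3) count=5: revealed 1 new [(1,3)] -> total=9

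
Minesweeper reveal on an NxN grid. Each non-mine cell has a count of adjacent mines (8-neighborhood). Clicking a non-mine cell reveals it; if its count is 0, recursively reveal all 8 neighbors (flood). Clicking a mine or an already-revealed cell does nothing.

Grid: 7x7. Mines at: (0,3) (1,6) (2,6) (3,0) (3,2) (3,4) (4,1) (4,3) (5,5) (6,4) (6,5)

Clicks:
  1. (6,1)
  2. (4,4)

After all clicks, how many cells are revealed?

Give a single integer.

Answer: 9

Derivation:
Click 1 (6,1) count=0: revealed 8 new [(5,0) (5,1) (5,2) (5,3) (6,0) (6,1) (6,2) (6,3)] -> total=8
Click 2 (4,4) count=3: revealed 1 new [(4,4)] -> total=9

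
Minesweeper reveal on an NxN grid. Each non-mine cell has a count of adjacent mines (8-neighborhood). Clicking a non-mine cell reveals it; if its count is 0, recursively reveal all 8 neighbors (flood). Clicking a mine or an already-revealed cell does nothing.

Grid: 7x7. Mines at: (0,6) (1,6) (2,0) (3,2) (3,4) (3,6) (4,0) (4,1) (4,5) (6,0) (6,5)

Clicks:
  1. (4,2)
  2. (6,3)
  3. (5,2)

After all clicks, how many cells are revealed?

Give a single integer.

Answer: 11

Derivation:
Click 1 (4,2) count=2: revealed 1 new [(4,2)] -> total=1
Click 2 (6,3) count=0: revealed 10 new [(4,3) (4,4) (5,1) (5,2) (5,3) (5,4) (6,1) (6,2) (6,3) (6,4)] -> total=11
Click 3 (5,2) count=1: revealed 0 new [(none)] -> total=11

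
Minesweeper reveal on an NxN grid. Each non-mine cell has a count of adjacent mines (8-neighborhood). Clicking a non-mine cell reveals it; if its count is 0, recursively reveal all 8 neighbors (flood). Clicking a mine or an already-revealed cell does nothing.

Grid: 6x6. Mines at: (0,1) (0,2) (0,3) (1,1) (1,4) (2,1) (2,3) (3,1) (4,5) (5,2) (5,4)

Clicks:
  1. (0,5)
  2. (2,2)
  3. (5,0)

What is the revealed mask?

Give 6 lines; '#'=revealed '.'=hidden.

Click 1 (0,5) count=1: revealed 1 new [(0,5)] -> total=1
Click 2 (2,2) count=4: revealed 1 new [(2,2)] -> total=2
Click 3 (5,0) count=0: revealed 4 new [(4,0) (4,1) (5,0) (5,1)] -> total=6

Answer: .....#
......
..#...
......
##....
##....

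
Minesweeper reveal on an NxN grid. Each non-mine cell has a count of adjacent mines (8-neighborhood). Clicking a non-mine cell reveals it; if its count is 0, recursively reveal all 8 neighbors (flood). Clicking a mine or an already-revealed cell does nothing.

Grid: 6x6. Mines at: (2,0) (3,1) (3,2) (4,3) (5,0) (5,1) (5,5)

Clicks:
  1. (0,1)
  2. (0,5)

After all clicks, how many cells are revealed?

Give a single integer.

Click 1 (0,1) count=0: revealed 22 new [(0,0) (0,1) (0,2) (0,3) (0,4) (0,5) (1,0) (1,1) (1,2) (1,3) (1,4) (1,5) (2,1) (2,2) (2,3) (2,4) (2,5) (3,3) (3,4) (3,5) (4,4) (4,5)] -> total=22
Click 2 (0,5) count=0: revealed 0 new [(none)] -> total=22

Answer: 22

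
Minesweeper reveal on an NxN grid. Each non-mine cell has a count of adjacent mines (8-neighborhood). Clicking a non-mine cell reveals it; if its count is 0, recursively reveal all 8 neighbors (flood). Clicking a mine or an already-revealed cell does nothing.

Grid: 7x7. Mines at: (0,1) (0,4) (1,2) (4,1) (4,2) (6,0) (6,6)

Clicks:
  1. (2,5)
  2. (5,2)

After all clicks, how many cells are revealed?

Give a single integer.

Click 1 (2,5) count=0: revealed 29 new [(0,5) (0,6) (1,3) (1,4) (1,5) (1,6) (2,3) (2,4) (2,5) (2,6) (3,3) (3,4) (3,5) (3,6) (4,3) (4,4) (4,5) (4,6) (5,1) (5,2) (5,3) (5,4) (5,5) (5,6) (6,1) (6,2) (6,3) (6,4) (6,5)] -> total=29
Click 2 (5,2) count=2: revealed 0 new [(none)] -> total=29

Answer: 29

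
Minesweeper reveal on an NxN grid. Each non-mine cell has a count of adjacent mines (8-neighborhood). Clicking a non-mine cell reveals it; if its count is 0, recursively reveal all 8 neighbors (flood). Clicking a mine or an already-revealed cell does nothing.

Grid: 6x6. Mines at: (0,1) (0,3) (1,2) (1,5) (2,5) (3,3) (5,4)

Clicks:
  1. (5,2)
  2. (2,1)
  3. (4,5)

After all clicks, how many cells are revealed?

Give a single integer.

Answer: 17

Derivation:
Click 1 (5,2) count=0: revealed 16 new [(1,0) (1,1) (2,0) (2,1) (2,2) (3,0) (3,1) (3,2) (4,0) (4,1) (4,2) (4,3) (5,0) (5,1) (5,2) (5,3)] -> total=16
Click 2 (2,1) count=1: revealed 0 new [(none)] -> total=16
Click 3 (4,5) count=1: revealed 1 new [(4,5)] -> total=17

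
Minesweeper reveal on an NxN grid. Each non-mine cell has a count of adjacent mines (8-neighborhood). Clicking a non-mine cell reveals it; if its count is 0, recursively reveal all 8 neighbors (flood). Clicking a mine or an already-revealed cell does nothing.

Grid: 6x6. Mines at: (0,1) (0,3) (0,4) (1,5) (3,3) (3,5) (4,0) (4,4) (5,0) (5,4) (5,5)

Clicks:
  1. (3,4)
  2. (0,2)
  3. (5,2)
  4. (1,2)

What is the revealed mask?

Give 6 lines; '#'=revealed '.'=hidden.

Click 1 (3,4) count=3: revealed 1 new [(3,4)] -> total=1
Click 2 (0,2) count=2: revealed 1 new [(0,2)] -> total=2
Click 3 (5,2) count=0: revealed 6 new [(4,1) (4,2) (4,3) (5,1) (5,2) (5,3)] -> total=8
Click 4 (1,2) count=2: revealed 1 new [(1,2)] -> total=9

Answer: ..#...
..#...
......
....#.
.###..
.###..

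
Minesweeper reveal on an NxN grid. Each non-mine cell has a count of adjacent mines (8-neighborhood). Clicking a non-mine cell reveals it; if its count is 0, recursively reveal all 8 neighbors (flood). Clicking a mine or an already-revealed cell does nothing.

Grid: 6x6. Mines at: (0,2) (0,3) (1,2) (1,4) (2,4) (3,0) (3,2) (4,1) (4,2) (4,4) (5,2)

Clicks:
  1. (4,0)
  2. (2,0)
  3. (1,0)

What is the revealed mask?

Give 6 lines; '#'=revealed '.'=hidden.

Answer: ##....
##....
##....
......
#.....
......

Derivation:
Click 1 (4,0) count=2: revealed 1 new [(4,0)] -> total=1
Click 2 (2,0) count=1: revealed 1 new [(2,0)] -> total=2
Click 3 (1,0) count=0: revealed 5 new [(0,0) (0,1) (1,0) (1,1) (2,1)] -> total=7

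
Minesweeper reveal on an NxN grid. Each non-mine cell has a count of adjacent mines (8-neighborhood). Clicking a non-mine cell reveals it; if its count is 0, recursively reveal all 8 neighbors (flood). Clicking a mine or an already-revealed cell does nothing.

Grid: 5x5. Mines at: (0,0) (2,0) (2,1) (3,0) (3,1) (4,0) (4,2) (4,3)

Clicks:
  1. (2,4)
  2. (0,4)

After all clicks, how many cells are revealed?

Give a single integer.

Answer: 14

Derivation:
Click 1 (2,4) count=0: revealed 14 new [(0,1) (0,2) (0,3) (0,4) (1,1) (1,2) (1,3) (1,4) (2,2) (2,3) (2,4) (3,2) (3,3) (3,4)] -> total=14
Click 2 (0,4) count=0: revealed 0 new [(none)] -> total=14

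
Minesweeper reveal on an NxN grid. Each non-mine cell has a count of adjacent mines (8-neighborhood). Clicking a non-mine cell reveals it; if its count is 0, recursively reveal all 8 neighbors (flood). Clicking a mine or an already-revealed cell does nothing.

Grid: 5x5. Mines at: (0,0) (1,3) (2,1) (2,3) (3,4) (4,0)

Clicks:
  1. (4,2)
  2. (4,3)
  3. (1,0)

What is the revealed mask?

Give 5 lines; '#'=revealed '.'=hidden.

Answer: .....
#....
.....
.###.
.###.

Derivation:
Click 1 (4,2) count=0: revealed 6 new [(3,1) (3,2) (3,3) (4,1) (4,2) (4,3)] -> total=6
Click 2 (4,3) count=1: revealed 0 new [(none)] -> total=6
Click 3 (1,0) count=2: revealed 1 new [(1,0)] -> total=7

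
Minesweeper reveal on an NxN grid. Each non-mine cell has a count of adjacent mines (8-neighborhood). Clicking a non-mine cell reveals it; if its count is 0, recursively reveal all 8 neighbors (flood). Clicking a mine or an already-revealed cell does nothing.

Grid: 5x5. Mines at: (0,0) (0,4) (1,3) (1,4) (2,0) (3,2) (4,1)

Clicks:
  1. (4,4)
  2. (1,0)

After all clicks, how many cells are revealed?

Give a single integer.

Answer: 7

Derivation:
Click 1 (4,4) count=0: revealed 6 new [(2,3) (2,4) (3,3) (3,4) (4,3) (4,4)] -> total=6
Click 2 (1,0) count=2: revealed 1 new [(1,0)] -> total=7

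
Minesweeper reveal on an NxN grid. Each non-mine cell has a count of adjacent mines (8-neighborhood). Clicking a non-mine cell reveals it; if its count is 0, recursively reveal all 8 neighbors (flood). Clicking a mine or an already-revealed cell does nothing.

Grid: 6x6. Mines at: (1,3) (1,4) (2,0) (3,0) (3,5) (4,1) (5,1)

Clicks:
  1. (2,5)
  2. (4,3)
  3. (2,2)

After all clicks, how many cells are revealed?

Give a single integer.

Click 1 (2,5) count=2: revealed 1 new [(2,5)] -> total=1
Click 2 (4,3) count=0: revealed 14 new [(2,2) (2,3) (2,4) (3,2) (3,3) (3,4) (4,2) (4,3) (4,4) (4,5) (5,2) (5,3) (5,4) (5,5)] -> total=15
Click 3 (2,2) count=1: revealed 0 new [(none)] -> total=15

Answer: 15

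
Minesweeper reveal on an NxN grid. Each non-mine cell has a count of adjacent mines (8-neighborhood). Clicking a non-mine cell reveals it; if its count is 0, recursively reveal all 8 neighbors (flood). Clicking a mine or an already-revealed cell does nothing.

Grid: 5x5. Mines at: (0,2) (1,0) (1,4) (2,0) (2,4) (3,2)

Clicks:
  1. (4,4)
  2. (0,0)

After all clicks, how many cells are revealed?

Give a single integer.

Click 1 (4,4) count=0: revealed 4 new [(3,3) (3,4) (4,3) (4,4)] -> total=4
Click 2 (0,0) count=1: revealed 1 new [(0,0)] -> total=5

Answer: 5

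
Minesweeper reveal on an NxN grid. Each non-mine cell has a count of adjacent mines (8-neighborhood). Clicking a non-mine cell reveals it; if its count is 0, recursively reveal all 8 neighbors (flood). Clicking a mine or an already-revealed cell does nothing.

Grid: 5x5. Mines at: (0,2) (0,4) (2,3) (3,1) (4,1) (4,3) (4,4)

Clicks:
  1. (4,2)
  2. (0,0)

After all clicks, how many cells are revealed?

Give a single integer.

Click 1 (4,2) count=3: revealed 1 new [(4,2)] -> total=1
Click 2 (0,0) count=0: revealed 6 new [(0,0) (0,1) (1,0) (1,1) (2,0) (2,1)] -> total=7

Answer: 7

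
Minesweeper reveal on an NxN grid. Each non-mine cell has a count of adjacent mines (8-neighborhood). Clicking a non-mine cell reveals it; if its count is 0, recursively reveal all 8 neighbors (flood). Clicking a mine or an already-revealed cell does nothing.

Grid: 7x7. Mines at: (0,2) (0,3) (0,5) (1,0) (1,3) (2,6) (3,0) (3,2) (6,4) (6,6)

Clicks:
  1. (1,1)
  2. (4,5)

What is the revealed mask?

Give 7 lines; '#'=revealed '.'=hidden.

Answer: .......
.#.....
...###.
...####
...####
...####
.......

Derivation:
Click 1 (1,1) count=2: revealed 1 new [(1,1)] -> total=1
Click 2 (4,5) count=0: revealed 15 new [(2,3) (2,4) (2,5) (3,3) (3,4) (3,5) (3,6) (4,3) (4,4) (4,5) (4,6) (5,3) (5,4) (5,5) (5,6)] -> total=16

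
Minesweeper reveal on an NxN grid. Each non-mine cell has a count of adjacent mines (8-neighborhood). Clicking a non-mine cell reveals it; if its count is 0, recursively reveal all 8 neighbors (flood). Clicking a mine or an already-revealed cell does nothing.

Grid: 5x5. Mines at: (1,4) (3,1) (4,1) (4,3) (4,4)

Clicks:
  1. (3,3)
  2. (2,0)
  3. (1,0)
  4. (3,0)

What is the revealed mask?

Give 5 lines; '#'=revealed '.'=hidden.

Answer: ####.
####.
####.
#..#.
.....

Derivation:
Click 1 (3,3) count=2: revealed 1 new [(3,3)] -> total=1
Click 2 (2,0) count=1: revealed 1 new [(2,0)] -> total=2
Click 3 (1,0) count=0: revealed 11 new [(0,0) (0,1) (0,2) (0,3) (1,0) (1,1) (1,2) (1,3) (2,1) (2,2) (2,3)] -> total=13
Click 4 (3,0) count=2: revealed 1 new [(3,0)] -> total=14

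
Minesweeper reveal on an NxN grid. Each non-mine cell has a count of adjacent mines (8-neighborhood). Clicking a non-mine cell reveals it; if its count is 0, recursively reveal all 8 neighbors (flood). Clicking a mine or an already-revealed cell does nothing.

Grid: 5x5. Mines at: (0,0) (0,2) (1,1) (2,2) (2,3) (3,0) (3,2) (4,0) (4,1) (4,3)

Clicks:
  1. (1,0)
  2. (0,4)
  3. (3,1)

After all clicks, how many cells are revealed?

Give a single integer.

Click 1 (1,0) count=2: revealed 1 new [(1,0)] -> total=1
Click 2 (0,4) count=0: revealed 4 new [(0,3) (0,4) (1,3) (1,4)] -> total=5
Click 3 (3,1) count=5: revealed 1 new [(3,1)] -> total=6

Answer: 6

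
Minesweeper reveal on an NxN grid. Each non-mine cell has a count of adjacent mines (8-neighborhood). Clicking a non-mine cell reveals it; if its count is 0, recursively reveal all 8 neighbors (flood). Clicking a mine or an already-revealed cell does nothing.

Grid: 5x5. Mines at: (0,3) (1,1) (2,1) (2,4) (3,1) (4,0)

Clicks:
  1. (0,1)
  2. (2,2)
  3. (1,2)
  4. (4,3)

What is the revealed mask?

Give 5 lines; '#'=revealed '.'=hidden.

Click 1 (0,1) count=1: revealed 1 new [(0,1)] -> total=1
Click 2 (2,2) count=3: revealed 1 new [(2,2)] -> total=2
Click 3 (1,2) count=3: revealed 1 new [(1,2)] -> total=3
Click 4 (4,3) count=0: revealed 6 new [(3,2) (3,3) (3,4) (4,2) (4,3) (4,4)] -> total=9

Answer: .#...
..#..
..#..
..###
..###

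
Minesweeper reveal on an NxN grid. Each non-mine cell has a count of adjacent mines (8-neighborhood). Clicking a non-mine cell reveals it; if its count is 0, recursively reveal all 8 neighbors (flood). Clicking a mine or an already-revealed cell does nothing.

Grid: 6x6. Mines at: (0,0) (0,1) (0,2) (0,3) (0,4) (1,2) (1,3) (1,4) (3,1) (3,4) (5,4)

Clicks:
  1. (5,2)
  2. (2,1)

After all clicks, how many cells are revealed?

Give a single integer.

Answer: 9

Derivation:
Click 1 (5,2) count=0: revealed 8 new [(4,0) (4,1) (4,2) (4,3) (5,0) (5,1) (5,2) (5,3)] -> total=8
Click 2 (2,1) count=2: revealed 1 new [(2,1)] -> total=9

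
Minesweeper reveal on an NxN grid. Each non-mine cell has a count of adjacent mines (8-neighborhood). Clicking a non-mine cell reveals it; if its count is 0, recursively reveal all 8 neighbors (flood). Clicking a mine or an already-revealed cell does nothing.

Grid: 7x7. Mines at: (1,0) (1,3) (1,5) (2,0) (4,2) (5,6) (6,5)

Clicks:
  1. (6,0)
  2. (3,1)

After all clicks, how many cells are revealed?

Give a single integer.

Answer: 14

Derivation:
Click 1 (6,0) count=0: revealed 14 new [(3,0) (3,1) (4,0) (4,1) (5,0) (5,1) (5,2) (5,3) (5,4) (6,0) (6,1) (6,2) (6,3) (6,4)] -> total=14
Click 2 (3,1) count=2: revealed 0 new [(none)] -> total=14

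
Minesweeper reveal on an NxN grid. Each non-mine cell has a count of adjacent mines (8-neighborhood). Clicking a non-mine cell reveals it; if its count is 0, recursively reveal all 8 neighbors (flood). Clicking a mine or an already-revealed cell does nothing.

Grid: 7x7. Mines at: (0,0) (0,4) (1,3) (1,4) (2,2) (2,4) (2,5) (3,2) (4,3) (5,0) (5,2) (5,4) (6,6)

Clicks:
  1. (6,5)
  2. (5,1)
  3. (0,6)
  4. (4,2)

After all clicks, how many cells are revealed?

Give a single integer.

Answer: 7

Derivation:
Click 1 (6,5) count=2: revealed 1 new [(6,5)] -> total=1
Click 2 (5,1) count=2: revealed 1 new [(5,1)] -> total=2
Click 3 (0,6) count=0: revealed 4 new [(0,5) (0,6) (1,5) (1,6)] -> total=6
Click 4 (4,2) count=3: revealed 1 new [(4,2)] -> total=7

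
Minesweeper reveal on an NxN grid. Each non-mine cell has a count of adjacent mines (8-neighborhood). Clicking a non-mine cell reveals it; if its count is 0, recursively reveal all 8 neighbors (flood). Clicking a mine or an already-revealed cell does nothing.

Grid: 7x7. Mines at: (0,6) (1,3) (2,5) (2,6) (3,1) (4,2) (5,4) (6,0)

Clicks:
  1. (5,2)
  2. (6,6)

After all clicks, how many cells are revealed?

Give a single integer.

Click 1 (5,2) count=1: revealed 1 new [(5,2)] -> total=1
Click 2 (6,6) count=0: revealed 8 new [(3,5) (3,6) (4,5) (4,6) (5,5) (5,6) (6,5) (6,6)] -> total=9

Answer: 9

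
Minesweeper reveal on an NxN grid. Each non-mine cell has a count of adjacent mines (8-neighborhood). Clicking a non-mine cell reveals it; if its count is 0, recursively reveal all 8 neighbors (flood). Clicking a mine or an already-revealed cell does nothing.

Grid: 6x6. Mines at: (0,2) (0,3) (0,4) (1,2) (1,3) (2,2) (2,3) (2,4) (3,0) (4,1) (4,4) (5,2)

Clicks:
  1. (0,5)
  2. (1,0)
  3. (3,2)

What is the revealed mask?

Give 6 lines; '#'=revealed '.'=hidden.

Click 1 (0,5) count=1: revealed 1 new [(0,5)] -> total=1
Click 2 (1,0) count=0: revealed 6 new [(0,0) (0,1) (1,0) (1,1) (2,0) (2,1)] -> total=7
Click 3 (3,2) count=3: revealed 1 new [(3,2)] -> total=8

Answer: ##...#
##....
##....
..#...
......
......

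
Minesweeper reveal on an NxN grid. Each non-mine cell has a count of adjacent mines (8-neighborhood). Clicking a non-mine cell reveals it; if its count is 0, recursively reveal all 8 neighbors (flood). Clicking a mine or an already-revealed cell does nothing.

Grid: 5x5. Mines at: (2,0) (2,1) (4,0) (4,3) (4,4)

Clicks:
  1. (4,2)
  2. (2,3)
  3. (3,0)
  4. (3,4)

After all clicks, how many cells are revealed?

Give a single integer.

Answer: 18

Derivation:
Click 1 (4,2) count=1: revealed 1 new [(4,2)] -> total=1
Click 2 (2,3) count=0: revealed 16 new [(0,0) (0,1) (0,2) (0,3) (0,4) (1,0) (1,1) (1,2) (1,3) (1,4) (2,2) (2,3) (2,4) (3,2) (3,3) (3,4)] -> total=17
Click 3 (3,0) count=3: revealed 1 new [(3,0)] -> total=18
Click 4 (3,4) count=2: revealed 0 new [(none)] -> total=18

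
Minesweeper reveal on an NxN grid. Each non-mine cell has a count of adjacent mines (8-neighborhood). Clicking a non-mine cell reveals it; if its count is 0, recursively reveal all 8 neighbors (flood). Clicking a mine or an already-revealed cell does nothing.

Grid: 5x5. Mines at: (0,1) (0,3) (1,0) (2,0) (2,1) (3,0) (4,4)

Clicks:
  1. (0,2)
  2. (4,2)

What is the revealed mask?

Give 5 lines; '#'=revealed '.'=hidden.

Click 1 (0,2) count=2: revealed 1 new [(0,2)] -> total=1
Click 2 (4,2) count=0: revealed 6 new [(3,1) (3,2) (3,3) (4,1) (4,2) (4,3)] -> total=7

Answer: ..#..
.....
.....
.###.
.###.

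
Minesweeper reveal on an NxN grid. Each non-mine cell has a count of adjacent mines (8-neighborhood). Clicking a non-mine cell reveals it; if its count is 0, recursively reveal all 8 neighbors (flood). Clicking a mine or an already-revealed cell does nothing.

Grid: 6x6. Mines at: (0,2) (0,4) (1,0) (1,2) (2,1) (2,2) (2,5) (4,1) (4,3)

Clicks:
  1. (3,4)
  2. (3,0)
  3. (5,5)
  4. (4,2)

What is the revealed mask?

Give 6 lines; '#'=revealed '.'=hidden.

Answer: ......
......
......
#...##
..#.##
....##

Derivation:
Click 1 (3,4) count=2: revealed 1 new [(3,4)] -> total=1
Click 2 (3,0) count=2: revealed 1 new [(3,0)] -> total=2
Click 3 (5,5) count=0: revealed 5 new [(3,5) (4,4) (4,5) (5,4) (5,5)] -> total=7
Click 4 (4,2) count=2: revealed 1 new [(4,2)] -> total=8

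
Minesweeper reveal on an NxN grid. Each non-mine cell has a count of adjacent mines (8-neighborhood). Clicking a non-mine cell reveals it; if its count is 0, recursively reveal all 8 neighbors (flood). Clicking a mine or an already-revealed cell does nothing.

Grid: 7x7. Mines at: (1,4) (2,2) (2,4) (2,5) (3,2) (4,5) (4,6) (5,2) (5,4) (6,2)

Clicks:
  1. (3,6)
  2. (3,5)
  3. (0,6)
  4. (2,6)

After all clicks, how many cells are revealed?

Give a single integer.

Answer: 7

Derivation:
Click 1 (3,6) count=3: revealed 1 new [(3,6)] -> total=1
Click 2 (3,5) count=4: revealed 1 new [(3,5)] -> total=2
Click 3 (0,6) count=0: revealed 4 new [(0,5) (0,6) (1,5) (1,6)] -> total=6
Click 4 (2,6) count=1: revealed 1 new [(2,6)] -> total=7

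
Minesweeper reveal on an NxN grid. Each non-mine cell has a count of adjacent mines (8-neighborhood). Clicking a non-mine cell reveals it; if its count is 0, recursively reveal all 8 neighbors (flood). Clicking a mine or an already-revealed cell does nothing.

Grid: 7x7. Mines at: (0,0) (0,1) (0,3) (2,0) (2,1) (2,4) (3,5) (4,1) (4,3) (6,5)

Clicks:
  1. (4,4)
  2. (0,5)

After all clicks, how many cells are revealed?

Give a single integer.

Click 1 (4,4) count=2: revealed 1 new [(4,4)] -> total=1
Click 2 (0,5) count=0: revealed 8 new [(0,4) (0,5) (0,6) (1,4) (1,5) (1,6) (2,5) (2,6)] -> total=9

Answer: 9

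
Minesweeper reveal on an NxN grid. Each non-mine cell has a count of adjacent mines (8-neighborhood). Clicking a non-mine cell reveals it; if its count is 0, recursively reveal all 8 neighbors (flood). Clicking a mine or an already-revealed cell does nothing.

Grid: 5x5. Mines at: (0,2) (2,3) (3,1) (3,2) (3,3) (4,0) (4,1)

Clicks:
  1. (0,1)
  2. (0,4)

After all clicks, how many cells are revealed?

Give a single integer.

Answer: 5

Derivation:
Click 1 (0,1) count=1: revealed 1 new [(0,1)] -> total=1
Click 2 (0,4) count=0: revealed 4 new [(0,3) (0,4) (1,3) (1,4)] -> total=5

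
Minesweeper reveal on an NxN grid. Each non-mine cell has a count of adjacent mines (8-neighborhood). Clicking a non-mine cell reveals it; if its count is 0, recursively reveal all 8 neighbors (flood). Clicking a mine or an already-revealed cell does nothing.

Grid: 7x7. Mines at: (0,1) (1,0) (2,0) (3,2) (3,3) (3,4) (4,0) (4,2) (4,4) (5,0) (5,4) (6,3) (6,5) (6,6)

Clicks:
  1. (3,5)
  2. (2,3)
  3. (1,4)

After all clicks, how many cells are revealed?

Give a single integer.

Answer: 21

Derivation:
Click 1 (3,5) count=2: revealed 1 new [(3,5)] -> total=1
Click 2 (2,3) count=3: revealed 1 new [(2,3)] -> total=2
Click 3 (1,4) count=0: revealed 19 new [(0,2) (0,3) (0,4) (0,5) (0,6) (1,2) (1,3) (1,4) (1,5) (1,6) (2,2) (2,4) (2,5) (2,6) (3,6) (4,5) (4,6) (5,5) (5,6)] -> total=21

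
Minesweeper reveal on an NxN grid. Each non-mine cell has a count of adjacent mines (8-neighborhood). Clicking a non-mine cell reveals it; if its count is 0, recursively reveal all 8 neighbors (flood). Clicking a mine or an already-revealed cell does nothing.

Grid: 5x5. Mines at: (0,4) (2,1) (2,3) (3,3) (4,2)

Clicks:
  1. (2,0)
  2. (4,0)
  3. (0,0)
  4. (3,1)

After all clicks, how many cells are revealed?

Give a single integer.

Answer: 13

Derivation:
Click 1 (2,0) count=1: revealed 1 new [(2,0)] -> total=1
Click 2 (4,0) count=0: revealed 4 new [(3,0) (3,1) (4,0) (4,1)] -> total=5
Click 3 (0,0) count=0: revealed 8 new [(0,0) (0,1) (0,2) (0,3) (1,0) (1,1) (1,2) (1,3)] -> total=13
Click 4 (3,1) count=2: revealed 0 new [(none)] -> total=13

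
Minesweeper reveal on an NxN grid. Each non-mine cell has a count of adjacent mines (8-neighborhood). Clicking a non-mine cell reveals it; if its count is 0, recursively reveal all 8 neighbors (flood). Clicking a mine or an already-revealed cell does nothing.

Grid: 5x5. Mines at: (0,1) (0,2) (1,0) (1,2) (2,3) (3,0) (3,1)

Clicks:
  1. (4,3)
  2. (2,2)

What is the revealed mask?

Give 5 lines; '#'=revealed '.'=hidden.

Answer: .....
.....
..#..
..###
..###

Derivation:
Click 1 (4,3) count=0: revealed 6 new [(3,2) (3,3) (3,4) (4,2) (4,3) (4,4)] -> total=6
Click 2 (2,2) count=3: revealed 1 new [(2,2)] -> total=7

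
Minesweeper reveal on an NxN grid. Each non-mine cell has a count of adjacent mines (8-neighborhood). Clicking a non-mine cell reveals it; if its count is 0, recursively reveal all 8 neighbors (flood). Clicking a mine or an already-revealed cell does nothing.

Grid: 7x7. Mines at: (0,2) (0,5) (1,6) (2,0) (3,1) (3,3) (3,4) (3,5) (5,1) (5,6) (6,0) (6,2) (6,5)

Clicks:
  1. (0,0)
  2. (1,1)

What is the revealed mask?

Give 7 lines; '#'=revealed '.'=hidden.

Click 1 (0,0) count=0: revealed 4 new [(0,0) (0,1) (1,0) (1,1)] -> total=4
Click 2 (1,1) count=2: revealed 0 new [(none)] -> total=4

Answer: ##.....
##.....
.......
.......
.......
.......
.......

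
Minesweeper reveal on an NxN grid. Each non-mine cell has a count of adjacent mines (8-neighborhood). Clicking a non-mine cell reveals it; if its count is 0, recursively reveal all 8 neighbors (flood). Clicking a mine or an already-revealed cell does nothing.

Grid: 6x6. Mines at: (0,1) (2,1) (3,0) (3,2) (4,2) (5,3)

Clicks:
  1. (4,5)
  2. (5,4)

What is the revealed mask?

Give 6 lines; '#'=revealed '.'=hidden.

Click 1 (4,5) count=0: revealed 20 new [(0,2) (0,3) (0,4) (0,5) (1,2) (1,3) (1,4) (1,5) (2,2) (2,3) (2,4) (2,5) (3,3) (3,4) (3,5) (4,3) (4,4) (4,5) (5,4) (5,5)] -> total=20
Click 2 (5,4) count=1: revealed 0 new [(none)] -> total=20

Answer: ..####
..####
..####
...###
...###
....##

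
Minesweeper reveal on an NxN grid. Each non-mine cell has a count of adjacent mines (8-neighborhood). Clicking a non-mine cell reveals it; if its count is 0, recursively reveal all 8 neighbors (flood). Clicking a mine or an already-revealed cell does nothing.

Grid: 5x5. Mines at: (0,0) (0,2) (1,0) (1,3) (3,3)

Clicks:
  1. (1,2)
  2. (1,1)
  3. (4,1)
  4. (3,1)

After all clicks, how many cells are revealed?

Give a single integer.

Answer: 11

Derivation:
Click 1 (1,2) count=2: revealed 1 new [(1,2)] -> total=1
Click 2 (1,1) count=3: revealed 1 new [(1,1)] -> total=2
Click 3 (4,1) count=0: revealed 9 new [(2,0) (2,1) (2,2) (3,0) (3,1) (3,2) (4,0) (4,1) (4,2)] -> total=11
Click 4 (3,1) count=0: revealed 0 new [(none)] -> total=11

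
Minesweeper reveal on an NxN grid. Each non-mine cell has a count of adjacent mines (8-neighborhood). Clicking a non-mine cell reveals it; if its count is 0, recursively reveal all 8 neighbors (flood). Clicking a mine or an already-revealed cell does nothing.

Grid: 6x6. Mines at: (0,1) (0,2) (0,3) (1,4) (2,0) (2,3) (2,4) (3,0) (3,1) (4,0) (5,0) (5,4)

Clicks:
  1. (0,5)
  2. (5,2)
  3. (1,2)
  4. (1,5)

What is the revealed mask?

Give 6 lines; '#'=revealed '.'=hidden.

Click 1 (0,5) count=1: revealed 1 new [(0,5)] -> total=1
Click 2 (5,2) count=0: revealed 6 new [(4,1) (4,2) (4,3) (5,1) (5,2) (5,3)] -> total=7
Click 3 (1,2) count=4: revealed 1 new [(1,2)] -> total=8
Click 4 (1,5) count=2: revealed 1 new [(1,5)] -> total=9

Answer: .....#
..#..#
......
......
.###..
.###..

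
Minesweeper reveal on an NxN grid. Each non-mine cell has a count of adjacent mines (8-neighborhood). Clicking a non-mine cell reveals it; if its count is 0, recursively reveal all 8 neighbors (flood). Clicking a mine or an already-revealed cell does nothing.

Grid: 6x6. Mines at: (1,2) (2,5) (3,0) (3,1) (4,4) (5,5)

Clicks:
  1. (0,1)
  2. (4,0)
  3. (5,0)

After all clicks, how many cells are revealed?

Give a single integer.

Click 1 (0,1) count=1: revealed 1 new [(0,1)] -> total=1
Click 2 (4,0) count=2: revealed 1 new [(4,0)] -> total=2
Click 3 (5,0) count=0: revealed 7 new [(4,1) (4,2) (4,3) (5,0) (5,1) (5,2) (5,3)] -> total=9

Answer: 9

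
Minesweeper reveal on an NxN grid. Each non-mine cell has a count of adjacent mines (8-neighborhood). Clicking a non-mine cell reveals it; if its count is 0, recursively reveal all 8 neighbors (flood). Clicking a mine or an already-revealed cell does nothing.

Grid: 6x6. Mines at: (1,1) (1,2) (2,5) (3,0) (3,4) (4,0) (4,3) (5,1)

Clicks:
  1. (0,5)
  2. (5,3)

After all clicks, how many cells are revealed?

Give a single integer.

Answer: 7

Derivation:
Click 1 (0,5) count=0: revealed 6 new [(0,3) (0,4) (0,5) (1,3) (1,4) (1,5)] -> total=6
Click 2 (5,3) count=1: revealed 1 new [(5,3)] -> total=7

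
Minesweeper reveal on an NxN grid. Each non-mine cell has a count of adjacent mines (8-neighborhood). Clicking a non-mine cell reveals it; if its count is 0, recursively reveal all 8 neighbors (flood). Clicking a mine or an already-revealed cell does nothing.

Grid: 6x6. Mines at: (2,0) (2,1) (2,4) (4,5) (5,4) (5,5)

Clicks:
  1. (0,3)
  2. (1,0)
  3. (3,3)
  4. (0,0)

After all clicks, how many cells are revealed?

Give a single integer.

Click 1 (0,3) count=0: revealed 12 new [(0,0) (0,1) (0,2) (0,3) (0,4) (0,5) (1,0) (1,1) (1,2) (1,3) (1,4) (1,5)] -> total=12
Click 2 (1,0) count=2: revealed 0 new [(none)] -> total=12
Click 3 (3,3) count=1: revealed 1 new [(3,3)] -> total=13
Click 4 (0,0) count=0: revealed 0 new [(none)] -> total=13

Answer: 13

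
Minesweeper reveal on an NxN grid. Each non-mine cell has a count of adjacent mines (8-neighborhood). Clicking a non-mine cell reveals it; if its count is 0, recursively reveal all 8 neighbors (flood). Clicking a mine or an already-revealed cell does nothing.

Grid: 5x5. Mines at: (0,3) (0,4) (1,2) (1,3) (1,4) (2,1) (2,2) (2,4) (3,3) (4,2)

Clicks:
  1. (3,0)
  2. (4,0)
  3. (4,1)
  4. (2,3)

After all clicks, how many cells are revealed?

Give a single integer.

Answer: 5

Derivation:
Click 1 (3,0) count=1: revealed 1 new [(3,0)] -> total=1
Click 2 (4,0) count=0: revealed 3 new [(3,1) (4,0) (4,1)] -> total=4
Click 3 (4,1) count=1: revealed 0 new [(none)] -> total=4
Click 4 (2,3) count=6: revealed 1 new [(2,3)] -> total=5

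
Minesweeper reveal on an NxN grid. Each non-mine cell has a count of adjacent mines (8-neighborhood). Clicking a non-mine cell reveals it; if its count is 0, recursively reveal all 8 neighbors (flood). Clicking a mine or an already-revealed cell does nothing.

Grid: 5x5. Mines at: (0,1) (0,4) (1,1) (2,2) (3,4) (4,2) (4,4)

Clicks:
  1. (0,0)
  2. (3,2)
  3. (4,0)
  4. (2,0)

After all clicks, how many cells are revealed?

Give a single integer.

Click 1 (0,0) count=2: revealed 1 new [(0,0)] -> total=1
Click 2 (3,2) count=2: revealed 1 new [(3,2)] -> total=2
Click 3 (4,0) count=0: revealed 6 new [(2,0) (2,1) (3,0) (3,1) (4,0) (4,1)] -> total=8
Click 4 (2,0) count=1: revealed 0 new [(none)] -> total=8

Answer: 8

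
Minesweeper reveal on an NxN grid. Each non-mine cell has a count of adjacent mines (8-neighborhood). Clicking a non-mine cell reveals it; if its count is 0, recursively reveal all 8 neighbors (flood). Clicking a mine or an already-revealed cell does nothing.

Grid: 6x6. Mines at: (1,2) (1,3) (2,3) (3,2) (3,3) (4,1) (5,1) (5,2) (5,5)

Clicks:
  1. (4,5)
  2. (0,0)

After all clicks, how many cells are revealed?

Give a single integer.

Click 1 (4,5) count=1: revealed 1 new [(4,5)] -> total=1
Click 2 (0,0) count=0: revealed 8 new [(0,0) (0,1) (1,0) (1,1) (2,0) (2,1) (3,0) (3,1)] -> total=9

Answer: 9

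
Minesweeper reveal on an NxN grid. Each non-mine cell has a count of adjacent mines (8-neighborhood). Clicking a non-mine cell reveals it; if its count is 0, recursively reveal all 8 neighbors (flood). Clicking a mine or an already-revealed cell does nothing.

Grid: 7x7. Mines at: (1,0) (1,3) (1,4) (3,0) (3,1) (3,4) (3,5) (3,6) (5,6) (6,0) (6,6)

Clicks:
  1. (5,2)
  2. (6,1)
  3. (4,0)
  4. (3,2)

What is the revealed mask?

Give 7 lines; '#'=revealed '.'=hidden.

Answer: .......
.......
.......
..#....
######.
.#####.
.#####.

Derivation:
Click 1 (5,2) count=0: revealed 15 new [(4,1) (4,2) (4,3) (4,4) (4,5) (5,1) (5,2) (5,3) (5,4) (5,5) (6,1) (6,2) (6,3) (6,4) (6,5)] -> total=15
Click 2 (6,1) count=1: revealed 0 new [(none)] -> total=15
Click 3 (4,0) count=2: revealed 1 new [(4,0)] -> total=16
Click 4 (3,2) count=1: revealed 1 new [(3,2)] -> total=17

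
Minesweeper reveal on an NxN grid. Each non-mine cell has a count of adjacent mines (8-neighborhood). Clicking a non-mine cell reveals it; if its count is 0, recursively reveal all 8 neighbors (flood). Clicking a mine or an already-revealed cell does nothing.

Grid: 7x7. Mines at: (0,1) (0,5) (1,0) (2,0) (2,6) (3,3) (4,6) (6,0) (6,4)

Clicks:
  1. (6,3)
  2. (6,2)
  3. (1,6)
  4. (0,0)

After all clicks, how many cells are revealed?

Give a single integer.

Click 1 (6,3) count=1: revealed 1 new [(6,3)] -> total=1
Click 2 (6,2) count=0: revealed 13 new [(3,0) (3,1) (3,2) (4,0) (4,1) (4,2) (4,3) (5,0) (5,1) (5,2) (5,3) (6,1) (6,2)] -> total=14
Click 3 (1,6) count=2: revealed 1 new [(1,6)] -> total=15
Click 4 (0,0) count=2: revealed 1 new [(0,0)] -> total=16

Answer: 16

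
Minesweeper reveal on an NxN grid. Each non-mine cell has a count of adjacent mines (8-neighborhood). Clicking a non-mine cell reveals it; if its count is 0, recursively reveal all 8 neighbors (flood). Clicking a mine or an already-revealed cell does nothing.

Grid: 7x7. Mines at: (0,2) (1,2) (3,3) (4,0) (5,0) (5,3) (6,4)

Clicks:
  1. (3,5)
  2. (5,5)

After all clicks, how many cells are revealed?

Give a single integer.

Click 1 (3,5) count=0: revealed 23 new [(0,3) (0,4) (0,5) (0,6) (1,3) (1,4) (1,5) (1,6) (2,3) (2,4) (2,5) (2,6) (3,4) (3,5) (3,6) (4,4) (4,5) (4,6) (5,4) (5,5) (5,6) (6,5) (6,6)] -> total=23
Click 2 (5,5) count=1: revealed 0 new [(none)] -> total=23

Answer: 23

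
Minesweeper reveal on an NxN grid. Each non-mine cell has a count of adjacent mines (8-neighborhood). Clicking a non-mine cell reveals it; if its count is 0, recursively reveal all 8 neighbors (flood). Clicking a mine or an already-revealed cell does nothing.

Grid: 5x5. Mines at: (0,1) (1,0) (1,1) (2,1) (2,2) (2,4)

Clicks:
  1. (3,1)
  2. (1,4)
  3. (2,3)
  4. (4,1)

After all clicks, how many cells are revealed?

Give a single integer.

Click 1 (3,1) count=2: revealed 1 new [(3,1)] -> total=1
Click 2 (1,4) count=1: revealed 1 new [(1,4)] -> total=2
Click 3 (2,3) count=2: revealed 1 new [(2,3)] -> total=3
Click 4 (4,1) count=0: revealed 9 new [(3,0) (3,2) (3,3) (3,4) (4,0) (4,1) (4,2) (4,3) (4,4)] -> total=12

Answer: 12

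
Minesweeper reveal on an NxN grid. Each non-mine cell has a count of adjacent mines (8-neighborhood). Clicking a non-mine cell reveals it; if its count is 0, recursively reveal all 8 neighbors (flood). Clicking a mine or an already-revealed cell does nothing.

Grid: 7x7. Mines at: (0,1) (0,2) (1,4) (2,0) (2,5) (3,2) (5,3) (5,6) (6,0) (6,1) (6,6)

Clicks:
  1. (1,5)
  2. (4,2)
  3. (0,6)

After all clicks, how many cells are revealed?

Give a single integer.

Click 1 (1,5) count=2: revealed 1 new [(1,5)] -> total=1
Click 2 (4,2) count=2: revealed 1 new [(4,2)] -> total=2
Click 3 (0,6) count=0: revealed 3 new [(0,5) (0,6) (1,6)] -> total=5

Answer: 5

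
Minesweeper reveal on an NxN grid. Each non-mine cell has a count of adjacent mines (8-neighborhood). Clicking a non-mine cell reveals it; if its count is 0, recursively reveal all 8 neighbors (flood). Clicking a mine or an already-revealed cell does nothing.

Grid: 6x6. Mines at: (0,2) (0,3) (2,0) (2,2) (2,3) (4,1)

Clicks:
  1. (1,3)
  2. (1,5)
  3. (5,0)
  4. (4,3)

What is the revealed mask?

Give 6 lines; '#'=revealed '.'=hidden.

Click 1 (1,3) count=4: revealed 1 new [(1,3)] -> total=1
Click 2 (1,5) count=0: revealed 18 new [(0,4) (0,5) (1,4) (1,5) (2,4) (2,5) (3,2) (3,3) (3,4) (3,5) (4,2) (4,3) (4,4) (4,5) (5,2) (5,3) (5,4) (5,5)] -> total=19
Click 3 (5,0) count=1: revealed 1 new [(5,0)] -> total=20
Click 4 (4,3) count=0: revealed 0 new [(none)] -> total=20

Answer: ....##
...###
....##
..####
..####
#.####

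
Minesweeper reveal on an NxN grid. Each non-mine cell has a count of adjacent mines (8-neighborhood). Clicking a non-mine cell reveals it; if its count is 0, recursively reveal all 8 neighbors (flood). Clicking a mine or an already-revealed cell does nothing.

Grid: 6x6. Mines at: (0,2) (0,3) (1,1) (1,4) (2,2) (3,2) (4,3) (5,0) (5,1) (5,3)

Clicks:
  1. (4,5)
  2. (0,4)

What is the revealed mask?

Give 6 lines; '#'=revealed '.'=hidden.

Click 1 (4,5) count=0: revealed 8 new [(2,4) (2,5) (3,4) (3,5) (4,4) (4,5) (5,4) (5,5)] -> total=8
Click 2 (0,4) count=2: revealed 1 new [(0,4)] -> total=9

Answer: ....#.
......
....##
....##
....##
....##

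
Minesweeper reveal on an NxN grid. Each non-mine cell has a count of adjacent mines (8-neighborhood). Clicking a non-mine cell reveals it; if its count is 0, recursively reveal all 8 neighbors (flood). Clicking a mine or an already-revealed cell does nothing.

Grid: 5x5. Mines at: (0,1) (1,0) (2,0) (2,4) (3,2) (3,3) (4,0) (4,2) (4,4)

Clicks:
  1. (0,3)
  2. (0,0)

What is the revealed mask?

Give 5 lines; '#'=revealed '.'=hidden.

Answer: #.###
..###
.....
.....
.....

Derivation:
Click 1 (0,3) count=0: revealed 6 new [(0,2) (0,3) (0,4) (1,2) (1,3) (1,4)] -> total=6
Click 2 (0,0) count=2: revealed 1 new [(0,0)] -> total=7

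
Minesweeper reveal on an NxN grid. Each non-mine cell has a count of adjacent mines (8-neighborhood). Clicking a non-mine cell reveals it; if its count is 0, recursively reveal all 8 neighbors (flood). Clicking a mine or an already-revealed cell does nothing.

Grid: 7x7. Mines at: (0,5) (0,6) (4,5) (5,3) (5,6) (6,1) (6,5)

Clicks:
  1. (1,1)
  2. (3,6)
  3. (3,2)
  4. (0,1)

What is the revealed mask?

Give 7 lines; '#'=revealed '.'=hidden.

Answer: #####..
#######
#######
#######
#####..
###....
.......

Derivation:
Click 1 (1,1) count=0: revealed 34 new [(0,0) (0,1) (0,2) (0,3) (0,4) (1,0) (1,1) (1,2) (1,3) (1,4) (1,5) (1,6) (2,0) (2,1) (2,2) (2,3) (2,4) (2,5) (2,6) (3,0) (3,1) (3,2) (3,3) (3,4) (3,5) (3,6) (4,0) (4,1) (4,2) (4,3) (4,4) (5,0) (5,1) (5,2)] -> total=34
Click 2 (3,6) count=1: revealed 0 new [(none)] -> total=34
Click 3 (3,2) count=0: revealed 0 new [(none)] -> total=34
Click 4 (0,1) count=0: revealed 0 new [(none)] -> total=34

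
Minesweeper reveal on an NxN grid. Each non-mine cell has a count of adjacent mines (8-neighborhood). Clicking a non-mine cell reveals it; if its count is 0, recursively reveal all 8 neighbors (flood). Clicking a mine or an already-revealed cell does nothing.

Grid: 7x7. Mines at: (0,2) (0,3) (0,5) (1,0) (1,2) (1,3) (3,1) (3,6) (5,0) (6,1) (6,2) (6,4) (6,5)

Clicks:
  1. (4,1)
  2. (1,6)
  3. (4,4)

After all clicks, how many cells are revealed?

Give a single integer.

Answer: 18

Derivation:
Click 1 (4,1) count=2: revealed 1 new [(4,1)] -> total=1
Click 2 (1,6) count=1: revealed 1 new [(1,6)] -> total=2
Click 3 (4,4) count=0: revealed 16 new [(2,2) (2,3) (2,4) (2,5) (3,2) (3,3) (3,4) (3,5) (4,2) (4,3) (4,4) (4,5) (5,2) (5,3) (5,4) (5,5)] -> total=18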